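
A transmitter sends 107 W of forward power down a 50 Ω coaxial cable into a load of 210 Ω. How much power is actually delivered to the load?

P_delivered ≈ 66.5 W

Γ = (210 − 50)/(210 + 50) = 0.615
|Γ|² = 0.379
P_refl = |Γ|²·P_inc = 40.5 W, P_del = (1 − |Γ|²)·P_inc = 66.5 W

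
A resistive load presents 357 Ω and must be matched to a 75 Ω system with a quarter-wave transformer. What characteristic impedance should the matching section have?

Z_qwt = √(Z_0·R_L) = √(75 × 357) = √26780

Z_qwt ≈ 164 Ω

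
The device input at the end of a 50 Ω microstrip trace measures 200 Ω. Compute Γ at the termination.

Γ = (Z_L − Z_0)/(Z_L + Z_0) = (200 − 50)/(200 + 50) = 150/250

Γ = 0.6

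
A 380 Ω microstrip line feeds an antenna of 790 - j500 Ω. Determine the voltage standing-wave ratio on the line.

VSWR ≈ 3.07

Γ = (Z_L − Z_0)/(Z_L + Z_0) = (410 − j500)/(1170 − j500)
|Γ| = 647/1270 = 0.508
VSWR = (1 + |Γ|)/(1 − |Γ|) = 1.51/0.492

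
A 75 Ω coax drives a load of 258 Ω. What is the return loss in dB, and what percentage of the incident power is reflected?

RL ≈ 5.2 dB; 30.2% of incident power reflected

Γ = (258 − 75)/(258 + 75) = 0.55
RL = −20·log₁₀(0.55) = 5.2 dB
P_refl/P_inc = |Γ|² = 0.302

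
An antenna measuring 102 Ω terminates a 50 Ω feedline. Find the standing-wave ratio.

Γ = (102 − 50)/(102 + 50) = 0.342
VSWR = (1 + 0.342)/(1 − 0.342)

VSWR ≈ 2.04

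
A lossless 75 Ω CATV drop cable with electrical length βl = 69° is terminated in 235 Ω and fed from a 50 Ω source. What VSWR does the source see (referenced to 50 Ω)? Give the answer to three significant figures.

VSWR ≈ 2.46

tan(βl) = 2.61
Z_in = Z_0·(Z_L + jZ_0·tanβl)/(Z_0 + jZ_L·tanβl) = 27.1 − j25.5 Ω
Γ_s = (Z_in − Z_s)/(Z_in + Z_s) = (-22.9 − j25.5)/(77.1 − j25.5), |Γ_s| = 0.422
VSWR = (1 + |Γ_s|)/(1 − |Γ_s|)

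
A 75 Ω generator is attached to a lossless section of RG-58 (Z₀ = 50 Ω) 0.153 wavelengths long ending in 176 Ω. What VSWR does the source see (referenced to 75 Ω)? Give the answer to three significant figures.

βl = 2π × 0.153 = 55.1°
tan(βl) = 1.43
Z_in = Z_0·(Z_L + jZ_0·tanβl)/(Z_0 + jZ_L·tanβl) = 20.3 − j30.9 Ω
Γ_s = (Z_in − Z_s)/(Z_in + Z_s) = (-54.7 − j30.9)/(95.3 − j30.9), |Γ_s| = 0.627
VSWR = (1 + |Γ_s|)/(1 − |Γ_s|)

VSWR ≈ 4.36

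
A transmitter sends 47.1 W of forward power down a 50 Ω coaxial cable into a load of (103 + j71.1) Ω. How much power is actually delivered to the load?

|Γ| = |(53 + j71.1)/(153 + j71.1)| = 0.526
|Γ|² = 0.276
P_refl = |Γ|²·P_inc = 13 W, P_del = (1 − |Γ|²)·P_inc = 34.1 W

P_delivered ≈ 34.1 W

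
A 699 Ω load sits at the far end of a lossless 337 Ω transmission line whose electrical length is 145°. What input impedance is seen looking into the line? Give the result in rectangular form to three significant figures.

tan(βl) = tan(145°) = -0.7
Z_in = Z_0·(Z_L + jZ_0·tanβl)/(Z_0 + jZ_L·tanβl)
     = 337·(699 − j236)/(337 − j489)

Z_in ≈ 335 + j251 Ω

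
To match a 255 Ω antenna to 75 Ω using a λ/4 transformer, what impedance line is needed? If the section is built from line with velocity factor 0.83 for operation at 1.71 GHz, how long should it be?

Z_qwt = √(Z_0·R_L) = √(75 × 255) = √19120
λ = 0.83·c/f = 0.146 m, so l = λ/4 = 0.0364 m

Z_qwt ≈ 138 Ω; length ≈ 3.64 cm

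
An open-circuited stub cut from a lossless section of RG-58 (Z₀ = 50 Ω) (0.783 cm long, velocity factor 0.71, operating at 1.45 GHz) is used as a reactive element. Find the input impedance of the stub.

Z_in ≈ −j144 Ω

λ = v/f = 0.71·c / 1.45 GHz = 0.147 m
βl = 2π·l/λ = 2π × 0.0533 = 19.2°
tan(βl) = 0.348
For an open-circuited stub, Z_in = −jZ_0·cot(βl) = −jZ_0/tan(βl)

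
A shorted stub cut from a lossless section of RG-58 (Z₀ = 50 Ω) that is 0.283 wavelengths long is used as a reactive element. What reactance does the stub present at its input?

βl = 2π × 0.283 = 102°
tan(βl) = -4.75
For a shorted stub, Z_in = jZ_0·tan(βl)

X_in ≈ -238 Ω (capacitive)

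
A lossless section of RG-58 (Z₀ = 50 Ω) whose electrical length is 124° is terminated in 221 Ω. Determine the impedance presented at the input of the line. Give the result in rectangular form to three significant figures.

tan(βl) = tan(124°) = -1.48
Z_in = Z_0·(Z_L + jZ_0·tanβl)/(Z_0 + jZ_L·tanβl)
     = 50·(221 − j74.1)/(50 − j328)

Z_in ≈ 16.1 + j31.3 Ω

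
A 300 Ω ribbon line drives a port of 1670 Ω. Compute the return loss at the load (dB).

Γ = (1670 − 300)/(1670 + 300) = 0.695
RL = −20·log₁₀|Γ| = −20·log₁₀(0.695)

RL ≈ 3.15 dB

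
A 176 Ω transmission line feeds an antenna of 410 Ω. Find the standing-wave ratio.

Γ = (410 − 176)/(410 + 176) = 0.399
VSWR = (1 + 0.399)/(1 − 0.399)

VSWR ≈ 2.33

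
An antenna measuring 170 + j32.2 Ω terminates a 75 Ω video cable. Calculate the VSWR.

VSWR ≈ 2.37

Γ = (Z_L − Z_0)/(Z_L + Z_0) = (95 + j32.2)/(245 + j32.2)
|Γ| = 100/247 = 0.406
VSWR = (1 + |Γ|)/(1 − |Γ|) = 1.41/0.594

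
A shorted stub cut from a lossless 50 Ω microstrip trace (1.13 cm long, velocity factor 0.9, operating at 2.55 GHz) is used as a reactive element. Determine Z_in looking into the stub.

λ = v/f = 0.9·c / 2.55 GHz = 0.106 m
βl = 2π·l/λ = 2π × 0.107 = 38.4°
tan(βl) = 0.793
For a shorted stub, Z_in = jZ_0·tan(βl)

Z_in ≈ +j39.7 Ω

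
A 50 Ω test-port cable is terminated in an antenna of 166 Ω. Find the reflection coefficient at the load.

Γ = (Z_L − Z_0)/(Z_L + Z_0) = (166 − 50)/(166 + 50) = 116/216

Γ = 0.537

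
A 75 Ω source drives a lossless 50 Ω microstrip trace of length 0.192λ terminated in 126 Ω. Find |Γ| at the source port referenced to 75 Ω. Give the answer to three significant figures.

βl = 2π × 0.192 = 69.1°
tan(βl) = 2.62
Z_in = Z_0·(Z_L + jZ_0·tanβl)/(Z_0 + jZ_L·tanβl) = 22.2 − j15.7 Ω
Γ_s = (Z_in − Z_s)/(Z_in + Z_s) = (-52.8 − j15.7)/(97.2 − j15.7), |Γ_s| = 0.559

|Γ| ≈ 0.559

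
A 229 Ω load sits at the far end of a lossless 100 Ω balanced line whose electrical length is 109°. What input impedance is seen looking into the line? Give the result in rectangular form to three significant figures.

tan(βl) = tan(109°) = -2.9
Z_in = Z_0·(Z_L + jZ_0·tanβl)/(Z_0 + jZ_L·tanβl)
     = 100·(229 − j290)/(100 − j665)

Z_in ≈ 47.8 + j27.3 Ω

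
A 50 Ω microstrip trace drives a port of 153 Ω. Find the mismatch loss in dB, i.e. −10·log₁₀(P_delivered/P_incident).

mismatch loss ≈ 1.29 dB

Γ = (153 − 50)/(153 + 50) = 0.507
|Γ|² = 0.257, so P_del/P_inc = 1 − |Γ|² = 0.743
ML = −10·log₁₀(1 − |Γ|²)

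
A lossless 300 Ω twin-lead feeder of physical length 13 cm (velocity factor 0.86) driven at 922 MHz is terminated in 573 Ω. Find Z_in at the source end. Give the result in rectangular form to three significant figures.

Z_in ≈ 508 + j151 Ω

λ = v/f = 0.86·c / 922 MHz = 0.28 m
βl = 2π·l/λ = 2π × 0.465 = 167°
tan(βl) = tan(167°) = -0.226
Z_in = Z_0·(Z_L + jZ_0·tanβl)/(Z_0 + jZ_L·tanβl)
     = 300·(573 − j67.9)/(300 − j130)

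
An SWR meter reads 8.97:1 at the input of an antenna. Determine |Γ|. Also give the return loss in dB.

|Γ| ≈ 0.799; return loss ≈ 1.94 dB

|Γ| = (S − 1)/(S + 1) = (8.97 − 1)/(8.97 + 1) = 7.97/9.97
RL = −20·log₁₀|Γ| = −20·log₁₀(0.799)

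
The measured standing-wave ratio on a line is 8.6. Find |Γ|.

|Γ| ≈ 0.792

|Γ| = (S − 1)/(S + 1) = (8.6 − 1)/(8.6 + 1) = 7.6/9.6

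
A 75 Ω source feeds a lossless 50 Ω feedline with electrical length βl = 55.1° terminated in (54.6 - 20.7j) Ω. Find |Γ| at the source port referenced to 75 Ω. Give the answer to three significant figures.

|Γ| ≈ 0.383

tan(βl) = 1.43
Z_in = Z_0·(Z_L + jZ_0·tanβl)/(Z_0 + jZ_L·tanβl) = 33.4 − j0.851 Ω
Γ_s = (Z_in − Z_s)/(Z_in + Z_s) = (-41.6 − j0.851)/(108 − j0.851), |Γ_s| = 0.383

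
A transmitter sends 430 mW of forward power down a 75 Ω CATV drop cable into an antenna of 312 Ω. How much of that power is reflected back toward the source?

Γ = (312 − 75)/(312 + 75) = 0.612
|Γ|² = 0.375
P_refl = |Γ|²·P_inc = 161 mW, P_del = (1 − |Γ|²)·P_inc = 269 mW

P_reflected ≈ 161 mW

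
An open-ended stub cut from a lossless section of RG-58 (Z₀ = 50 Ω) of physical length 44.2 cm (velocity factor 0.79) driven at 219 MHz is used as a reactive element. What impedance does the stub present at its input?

Z_in ≈ +j77.1 Ω

λ = v/f = 0.79·c / 219 MHz = 1.08 m
βl = 2π·l/λ = 2π × 0.408 = 147°
tan(βl) = -0.649
For an open-ended stub, Z_in = −jZ_0·cot(βl) = −jZ_0/tan(βl)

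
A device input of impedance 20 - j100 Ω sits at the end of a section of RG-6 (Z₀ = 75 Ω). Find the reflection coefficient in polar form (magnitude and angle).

Γ ≈ 0.827 ∠ -72.3°

Γ = (Z_L − Z_0)/(Z_L + Z_0) = (-55 − j100)/(95 − j100)
|Γ| = 114/138 = 0.827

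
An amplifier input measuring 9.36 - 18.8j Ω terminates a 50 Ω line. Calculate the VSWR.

Γ = (Z_L − Z_0)/(Z_L + Z_0) = (-40.64 − j18.8)/(59.36 − j18.8)
|Γ| = 44.8/62.3 = 0.719
VSWR = (1 + |Γ|)/(1 − |Γ|) = 1.72/0.281

VSWR ≈ 6.12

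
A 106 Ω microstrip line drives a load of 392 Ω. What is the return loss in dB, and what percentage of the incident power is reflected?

RL ≈ 4.82 dB; 33% of incident power reflected

Γ = (392 − 106)/(392 + 106) = 0.574
RL = −20·log₁₀(0.574) = 4.82 dB
P_refl/P_inc = |Γ|² = 0.33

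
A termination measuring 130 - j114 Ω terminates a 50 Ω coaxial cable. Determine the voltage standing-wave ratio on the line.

Γ = (Z_L − Z_0)/(Z_L + Z_0) = (80 − j114)/(180 − j114)
|Γ| = 139/213 = 0.654
VSWR = (1 + |Γ|)/(1 − |Γ|) = 1.65/0.346

VSWR ≈ 4.77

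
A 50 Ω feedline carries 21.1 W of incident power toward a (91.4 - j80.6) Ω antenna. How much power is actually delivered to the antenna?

|Γ| = |(41.4 − j80.6)/(141.4 − j80.6)| = 0.557
|Γ|² = 0.31
P_refl = |Γ|²·P_inc = 6.54 W, P_del = (1 − |Γ|²)·P_inc = 14.6 W

P_delivered ≈ 14.6 W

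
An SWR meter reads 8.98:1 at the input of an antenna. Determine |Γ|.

|Γ| = (S − 1)/(S + 1) = (8.98 − 1)/(8.98 + 1) = 7.98/9.98

|Γ| ≈ 0.8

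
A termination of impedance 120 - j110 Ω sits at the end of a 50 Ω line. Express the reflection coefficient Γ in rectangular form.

Γ = (Z_L − Z_0)/(Z_L + Z_0) = (70 − j110)/(170 − j110)

Γ ≈ 0.585 − j0.268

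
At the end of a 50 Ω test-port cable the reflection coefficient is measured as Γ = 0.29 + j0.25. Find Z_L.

Z_L ≈ 75.3 + j44.1 Ω

Z_L = Z_0·(1 + Γ)/(1 − Γ) = 50·(1.29 + j0.25)/(0.71 − j0.25)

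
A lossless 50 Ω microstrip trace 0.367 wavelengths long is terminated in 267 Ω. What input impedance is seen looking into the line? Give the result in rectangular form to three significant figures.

Z_in ≈ 16.5 + j42.4 Ω

βl = 2π × 0.367 = 132°
tan(βl) = tan(132°) = -1.11
Z_in = Z_0·(Z_L + jZ_0·tanβl)/(Z_0 + jZ_L·tanβl)
     = 50·(267 − j55.3)/(50 − j295)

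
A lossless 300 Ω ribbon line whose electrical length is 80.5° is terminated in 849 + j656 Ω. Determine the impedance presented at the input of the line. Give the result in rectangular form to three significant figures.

Z_in ≈ 72.2 − j102 Ω

tan(βl) = tan(80.5°) = 5.98
Z_in = Z_0·(Z_L + jZ_0·tanβl)/(Z_0 + jZ_L·tanβl)
     = 300·(849 + j2450)/(-3620 + j5070)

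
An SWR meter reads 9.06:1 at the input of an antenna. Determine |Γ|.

|Γ| ≈ 0.801

|Γ| = (S − 1)/(S + 1) = (9.06 − 1)/(9.06 + 1) = 8.06/10.1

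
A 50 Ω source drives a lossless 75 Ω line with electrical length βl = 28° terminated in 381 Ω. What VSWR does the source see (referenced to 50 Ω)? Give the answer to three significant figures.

tan(βl) = 0.532
Z_in = Z_0·(Z_L + jZ_0·tanβl)/(Z_0 + jZ_L·tanβl) = 58.9 − j119 Ω
Γ_s = (Z_in − Z_s)/(Z_in + Z_s) = (8.91 − j119)/(109 − j119), |Γ_s| = 0.74
VSWR = (1 + |Γ_s|)/(1 − |Γ_s|)

VSWR ≈ 6.71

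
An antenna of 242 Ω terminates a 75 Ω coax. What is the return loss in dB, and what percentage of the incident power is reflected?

Γ = (242 − 75)/(242 + 75) = 0.527
RL = −20·log₁₀(0.527) = 5.57 dB
P_refl/P_inc = |Γ|² = 0.278

RL ≈ 5.57 dB; 27.8% of incident power reflected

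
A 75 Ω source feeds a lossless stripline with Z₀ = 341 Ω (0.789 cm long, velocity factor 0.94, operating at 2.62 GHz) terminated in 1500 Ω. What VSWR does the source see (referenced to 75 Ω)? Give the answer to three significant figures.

VSWR ≈ 16.4

λ = v/f = 0.94·c / 2.62 GHz = 0.108 m
βl = 2π·l/λ = 2π × 0.0733 = 26.4°
tan(βl) = 0.496
Z_in = Z_0·(Z_L + jZ_0·tanβl)/(Z_0 + jZ_L·tanβl) = 324 − j539 Ω
Γ_s = (Z_in − Z_s)/(Z_in + Z_s) = (249 − j539)/(399 − j539), |Γ_s| = 0.885
VSWR = (1 + |Γ_s|)/(1 − |Γ_s|)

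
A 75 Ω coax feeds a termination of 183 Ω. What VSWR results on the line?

VSWR ≈ 2.44

For a purely resistive load, VSWR = R_L/Z_0 or Z_0/R_L (whichever > 1) = 183/75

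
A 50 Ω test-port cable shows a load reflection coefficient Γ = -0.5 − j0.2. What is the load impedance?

Z_L ≈ 15.5 − j8.73 Ω

Z_L = Z_0·(1 + Γ)/(1 − Γ) = 50·(0.5 − j0.2)/(1.5 + j0.2)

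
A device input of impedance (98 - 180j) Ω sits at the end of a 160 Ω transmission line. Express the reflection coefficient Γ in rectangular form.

Γ = (Z_L − Z_0)/(Z_L + Z_0) = (-62 − j180)/(258 − j180)

Γ ≈ 0.166 − j0.582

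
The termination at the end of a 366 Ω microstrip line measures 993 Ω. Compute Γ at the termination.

Γ = 0.461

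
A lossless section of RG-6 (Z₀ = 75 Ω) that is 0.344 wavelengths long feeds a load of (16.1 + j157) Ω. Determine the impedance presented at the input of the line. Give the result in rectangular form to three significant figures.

βl = 2π × 0.344 = 124°
tan(βl) = tan(124°) = -1.49
Z_in = Z_0·(Z_L + jZ_0·tanβl)/(Z_0 + jZ_L·tanβl)
     = 75·(16.1 + j45.1)/(309 − j24)

Z_in ≈ 3.04 + j11.2 Ω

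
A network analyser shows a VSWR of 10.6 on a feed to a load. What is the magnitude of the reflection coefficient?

|Γ| ≈ 0.828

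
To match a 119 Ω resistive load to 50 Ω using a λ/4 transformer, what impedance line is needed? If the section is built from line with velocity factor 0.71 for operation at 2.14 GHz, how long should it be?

Z_qwt ≈ 77.1 Ω; length ≈ 2.49 cm

Z_qwt = √(Z_0·R_L) = √(50 × 119) = √5950
λ = 0.71·c/f = 0.0995 m, so l = λ/4 = 0.0249 m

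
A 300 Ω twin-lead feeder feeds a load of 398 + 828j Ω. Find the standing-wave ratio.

Γ = (Z_L − Z_0)/(Z_L + Z_0) = (98 + j828)/(698 + j828)
|Γ| = 834/1080 = 0.77
VSWR = (1 + |Γ|)/(1 − |Γ|) = 1.77/0.23

VSWR ≈ 7.69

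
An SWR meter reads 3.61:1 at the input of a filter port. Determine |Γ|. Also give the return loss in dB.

|Γ| ≈ 0.566; return loss ≈ 4.94 dB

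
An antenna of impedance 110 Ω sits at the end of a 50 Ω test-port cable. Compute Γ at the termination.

Γ = 0.375

Γ = (Z_L − Z_0)/(Z_L + Z_0) = (110 − 50)/(110 + 50) = 60/160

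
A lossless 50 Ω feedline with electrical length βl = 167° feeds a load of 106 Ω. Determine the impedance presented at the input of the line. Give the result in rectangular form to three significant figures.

Z_in ≈ 90.1 + j32.5 Ω

tan(βl) = tan(167°) = -0.231
Z_in = Z_0·(Z_L + jZ_0·tanβl)/(Z_0 + jZ_L·tanβl)
     = 50·(106 − j11.5)/(50 − j24.5)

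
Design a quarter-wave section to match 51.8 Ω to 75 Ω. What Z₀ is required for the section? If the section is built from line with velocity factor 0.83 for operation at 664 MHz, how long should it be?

Z_qwt = √(Z_0·R_L) = √(75 × 51.8) = √3885
λ = 0.83·c/f = 0.375 m, so l = λ/4 = 0.0938 m

Z_qwt ≈ 62.3 Ω; length ≈ 9.38 cm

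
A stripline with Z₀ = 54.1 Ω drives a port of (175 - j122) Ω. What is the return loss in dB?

RL ≈ 3.59 dB

Γ = (120.9 − j122)/(229.1 − j122), |Γ| = 0.662
RL = −20·log₁₀|Γ| = −20·log₁₀(0.662)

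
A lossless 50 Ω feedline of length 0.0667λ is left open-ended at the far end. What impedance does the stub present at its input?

βl = 2π × 0.0667 = 24°
tan(βl) = 0.445
For an open-ended stub, Z_in = −jZ_0·cot(βl) = −jZ_0/tan(βl)

Z_in ≈ −j112 Ω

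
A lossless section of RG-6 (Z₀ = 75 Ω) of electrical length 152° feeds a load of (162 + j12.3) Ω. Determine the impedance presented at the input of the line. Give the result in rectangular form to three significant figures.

tan(βl) = tan(152°) = -0.532
Z_in = Z_0·(Z_L + jZ_0·tanβl)/(Z_0 + jZ_L·tanβl)
     = 75·(162 − j27.6)/(81.5 − j86.1)

Z_in ≈ 83.1 + j62.4 Ω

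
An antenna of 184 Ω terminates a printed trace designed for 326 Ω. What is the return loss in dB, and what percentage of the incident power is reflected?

RL ≈ 11.1 dB; 7.75% of incident power reflected

Γ = (184 − 326)/(184 + 326) = -0.278
RL = −20·log₁₀(0.278) = 11.1 dB
P_refl/P_inc = |Γ|² = 0.0775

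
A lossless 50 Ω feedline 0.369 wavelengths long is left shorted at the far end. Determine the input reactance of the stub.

X_in ≈ -53.9 Ω (capacitive)

βl = 2π × 0.369 = 133°
tan(βl) = -1.08
For a shorted stub, Z_in = jZ_0·tan(βl)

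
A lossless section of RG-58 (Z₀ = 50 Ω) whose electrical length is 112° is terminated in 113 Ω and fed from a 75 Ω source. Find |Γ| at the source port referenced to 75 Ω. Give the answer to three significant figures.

|Γ| ≈ 0.519

tan(βl) = -2.48
Z_in = Z_0·(Z_L + jZ_0·tanβl)/(Z_0 + jZ_L·tanβl) = 24.9 + j15.7 Ω
Γ_s = (Z_in − Z_s)/(Z_in + Z_s) = (-50.1 + j15.7)/(99.9 + j15.7), |Γ_s| = 0.519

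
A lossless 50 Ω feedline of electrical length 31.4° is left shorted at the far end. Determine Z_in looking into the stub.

Z_in ≈ +j30.5 Ω

tan(βl) = 0.61
For a shorted stub, Z_in = jZ_0·tan(βl)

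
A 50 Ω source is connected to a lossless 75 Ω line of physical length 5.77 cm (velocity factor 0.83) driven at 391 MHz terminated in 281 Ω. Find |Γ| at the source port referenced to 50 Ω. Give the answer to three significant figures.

λ = v/f = 0.83·c / 391 MHz = 0.637 m
βl = 2π·l/λ = 2π × 0.0906 = 32.6°
tan(βl) = 0.64
Z_in = Z_0·(Z_L + jZ_0·tanβl)/(Z_0 + jZ_L·tanβl) = 58.7 − j92.7 Ω
Γ_s = (Z_in − Z_s)/(Z_in + Z_s) = (8.69 − j92.7)/(109 − j92.7), |Γ_s| = 0.652

|Γ| ≈ 0.652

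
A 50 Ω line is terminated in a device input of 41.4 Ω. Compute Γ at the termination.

Γ = -0.0941

Γ = (Z_L − Z_0)/(Z_L + Z_0) = (41.4 − 50)/(41.4 + 50) = -8.6/91.4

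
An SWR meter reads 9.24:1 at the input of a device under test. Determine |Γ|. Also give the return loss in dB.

|Γ| = (S − 1)/(S + 1) = (9.24 − 1)/(9.24 + 1) = 8.24/10.2
RL = −20·log₁₀|Γ| = −20·log₁₀(0.805)

|Γ| ≈ 0.805; return loss ≈ 1.89 dB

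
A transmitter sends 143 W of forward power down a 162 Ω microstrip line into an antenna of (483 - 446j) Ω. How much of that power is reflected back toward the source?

P_reflected ≈ 70.2 W

|Γ| = |(321 − j446)/(645 − j446)| = 0.701
|Γ|² = 0.491
P_refl = |Γ|²·P_inc = 70.2 W, P_del = (1 − |Γ|²)·P_inc = 72.8 W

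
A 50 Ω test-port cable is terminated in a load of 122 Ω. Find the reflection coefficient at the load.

Γ = 0.419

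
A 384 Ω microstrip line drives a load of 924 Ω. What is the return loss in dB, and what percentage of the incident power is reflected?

Γ = (924 − 384)/(924 + 384) = 0.413
RL = −20·log₁₀(0.413) = 7.68 dB
P_refl/P_inc = |Γ|² = 0.17

RL ≈ 7.68 dB; 17% of incident power reflected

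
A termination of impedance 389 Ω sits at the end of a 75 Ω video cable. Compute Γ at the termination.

Γ = 0.677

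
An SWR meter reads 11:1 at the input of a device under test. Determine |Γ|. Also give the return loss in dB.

|Γ| ≈ 0.833; return loss ≈ 1.58 dB

|Γ| = (S − 1)/(S + 1) = (11 − 1)/(11 + 1) = 10/12
RL = −20·log₁₀|Γ| = −20·log₁₀(0.833)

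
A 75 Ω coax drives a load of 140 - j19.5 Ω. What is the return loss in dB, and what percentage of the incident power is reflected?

Γ = (65 − j19.5)/(215 − j19.5), |Γ| = 0.314
RL = −20·log₁₀(0.314) = 10.1 dB
P_refl/P_inc = |Γ|² = 0.0988

RL ≈ 10.1 dB; 9.88% of incident power reflected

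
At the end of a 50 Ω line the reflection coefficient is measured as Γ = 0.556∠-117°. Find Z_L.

Z_L = Z_0·(1 + Γ)/(1 − Γ) = 50·(0.748 − j0.495)/(1.25 + j0.495)

Z_L ≈ 19 − j27.3 Ω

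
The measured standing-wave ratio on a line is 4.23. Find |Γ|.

|Γ| = (S − 1)/(S + 1) = (4.23 − 1)/(4.23 + 1) = 3.23/5.23

|Γ| ≈ 0.618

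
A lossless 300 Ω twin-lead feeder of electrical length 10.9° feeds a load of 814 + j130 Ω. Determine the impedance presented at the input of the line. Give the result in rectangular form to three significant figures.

Z_in ≈ 758 − j227 Ω

tan(βl) = tan(10.9°) = 0.193
Z_in = Z_0·(Z_L + jZ_0·tanβl)/(Z_0 + jZ_L·tanβl)
     = 300·(814 + j188)/(275 + j157)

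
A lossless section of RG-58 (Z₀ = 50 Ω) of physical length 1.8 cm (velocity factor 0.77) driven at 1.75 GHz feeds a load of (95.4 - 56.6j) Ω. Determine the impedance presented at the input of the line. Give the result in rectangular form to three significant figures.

Z_in ≈ 21.9 − j20.4 Ω

λ = v/f = 0.77·c / 1.75 GHz = 0.132 m
βl = 2π·l/λ = 2π × 0.136 = 49.1°
tan(βl) = tan(49.1°) = 1.15
Z_in = Z_0·(Z_L + jZ_0·tanβl)/(Z_0 + jZ_L·tanβl)
     = 50·(95.4 + j1.1)/(115 + j110)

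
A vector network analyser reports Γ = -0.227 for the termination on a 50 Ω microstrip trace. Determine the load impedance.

Z_L = Z_0·(1 + Γ)/(1 − Γ) = 50·(0.773)/(1.23)

Z_L ≈ 31.5 Ω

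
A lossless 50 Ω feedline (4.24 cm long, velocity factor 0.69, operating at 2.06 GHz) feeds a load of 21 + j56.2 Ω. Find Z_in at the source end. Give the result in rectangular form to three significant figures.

Z_in ≈ 10.3 + j19.9 Ω

λ = v/f = 0.69·c / 2.06 GHz = 0.1 m
βl = 2π·l/λ = 2π × 0.422 = 152°
tan(βl) = tan(152°) = -0.534
Z_in = Z_0·(Z_L + jZ_0·tanβl)/(Z_0 + jZ_L·tanβl)
     = 50·(21 + j29.5)/(80 − j11.2)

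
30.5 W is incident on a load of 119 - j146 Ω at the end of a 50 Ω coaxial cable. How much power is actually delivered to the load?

|Γ| = |(69 − j146)/(169 − j146)| = 0.723
|Γ|² = 0.523
P_refl = |Γ|²·P_inc = 15.9 W, P_del = (1 − |Γ|²)·P_inc = 14.6 W

P_delivered ≈ 14.6 W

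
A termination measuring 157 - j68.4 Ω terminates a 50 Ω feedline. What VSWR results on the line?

VSWR ≈ 3.79

Γ = (Z_L − Z_0)/(Z_L + Z_0) = (107 − j68.4)/(207 − j68.4)
|Γ| = 127/218 = 0.583
VSWR = (1 + |Γ|)/(1 − |Γ|) = 1.58/0.417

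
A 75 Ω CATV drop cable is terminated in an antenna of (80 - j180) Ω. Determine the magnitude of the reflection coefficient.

Γ = (Z_L − Z_0)/(Z_L + Z_0) = (5 − j180)/(155 − j180)
|Γ| = 180/238

|Γ| ≈ 0.758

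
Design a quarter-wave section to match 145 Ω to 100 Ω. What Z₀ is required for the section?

Z_qwt = √(Z_0·R_L) = √(100 × 145) = √14500

Z_qwt ≈ 120 Ω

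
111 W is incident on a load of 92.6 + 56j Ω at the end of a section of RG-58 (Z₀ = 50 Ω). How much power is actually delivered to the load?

P_delivered ≈ 87.6 W

|Γ| = |(42.6 + j56)/(142.6 + j56)| = 0.459
|Γ|² = 0.211
P_refl = |Γ|²·P_inc = 23.4 W, P_del = (1 − |Γ|²)·P_inc = 87.6 W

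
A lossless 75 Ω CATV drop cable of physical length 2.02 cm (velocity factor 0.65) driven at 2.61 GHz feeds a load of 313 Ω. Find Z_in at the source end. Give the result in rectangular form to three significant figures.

λ = v/f = 0.65·c / 2.61 GHz = 0.0747 m
βl = 2π·l/λ = 2π × 0.27 = 97.3°
tan(βl) = tan(97.3°) = -7.77
Z_in = Z_0·(Z_L + jZ_0·tanβl)/(Z_0 + jZ_L·tanβl)
     = 75·(313 − j583)/(75 − j2430)

Z_in ≈ 18.3 + j9.09 Ω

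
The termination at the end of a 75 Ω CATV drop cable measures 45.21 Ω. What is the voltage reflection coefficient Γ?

Γ = -0.248

Γ = (Z_L − Z_0)/(Z_L + Z_0) = (45.21 − 75)/(45.21 + 75) = -29.79/120.2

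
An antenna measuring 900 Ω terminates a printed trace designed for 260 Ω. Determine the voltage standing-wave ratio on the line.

VSWR ≈ 3.46

Γ = (900 − 260)/(900 + 260) = 0.552
VSWR = (1 + 0.552)/(1 − 0.552)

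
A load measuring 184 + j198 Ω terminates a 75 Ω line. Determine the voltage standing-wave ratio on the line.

Γ = (Z_L − Z_0)/(Z_L + Z_0) = (109 + j198)/(259 + j198)
|Γ| = 226/326 = 0.693
VSWR = (1 + |Γ|)/(1 − |Γ|) = 1.69/0.307

VSWR ≈ 5.52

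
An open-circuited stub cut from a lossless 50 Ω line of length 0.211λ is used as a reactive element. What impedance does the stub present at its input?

βl = 2π × 0.211 = 76°
tan(βl) = 4
For an open-circuited stub, Z_in = −jZ_0·cot(βl) = −jZ_0/tan(βl)

Z_in ≈ −j12.5 Ω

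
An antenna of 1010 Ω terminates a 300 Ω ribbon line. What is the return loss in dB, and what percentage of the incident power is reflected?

RL ≈ 5.32 dB; 29.4% of incident power reflected

Γ = (1010 − 300)/(1010 + 300) = 0.542
RL = −20·log₁₀(0.542) = 5.32 dB
P_refl/P_inc = |Γ|² = 0.294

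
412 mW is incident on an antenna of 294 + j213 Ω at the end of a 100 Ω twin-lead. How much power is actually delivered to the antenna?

P_delivered ≈ 242 mW

|Γ| = |(194 + j213)/(394 + j213)| = 0.643
|Γ|² = 0.414
P_refl = |Γ|²·P_inc = 170 mW, P_del = (1 − |Γ|²)·P_inc = 242 mW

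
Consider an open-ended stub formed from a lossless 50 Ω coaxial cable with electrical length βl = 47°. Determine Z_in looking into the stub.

Z_in ≈ −j46.6 Ω

tan(βl) = 1.07
For an open-ended stub, Z_in = −jZ_0·cot(βl) = −jZ_0/tan(βl)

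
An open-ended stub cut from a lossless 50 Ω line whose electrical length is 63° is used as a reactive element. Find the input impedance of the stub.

Z_in ≈ −j25.5 Ω

tan(βl) = 1.96
For an open-ended stub, Z_in = −jZ_0·cot(βl) = −jZ_0/tan(βl)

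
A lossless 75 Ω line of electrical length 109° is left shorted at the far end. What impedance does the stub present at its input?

Z_in ≈ −j218 Ω

tan(βl) = -2.9
For a shorted stub, Z_in = jZ_0·tan(βl)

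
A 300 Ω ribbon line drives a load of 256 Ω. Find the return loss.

RL ≈ 22 dB

Γ = (256 − 300)/(256 + 300) = -0.0791
RL = −20·log₁₀|Γ| = −20·log₁₀(0.0791)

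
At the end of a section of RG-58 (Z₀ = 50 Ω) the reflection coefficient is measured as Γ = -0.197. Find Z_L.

Z_L = Z_0·(1 + Γ)/(1 − Γ) = 50·(0.803)/(1.2)

Z_L ≈ 33.5 Ω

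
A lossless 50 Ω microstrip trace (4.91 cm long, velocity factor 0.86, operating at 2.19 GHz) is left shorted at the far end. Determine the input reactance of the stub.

X_in ≈ -28.8 Ω (capacitive)

λ = v/f = 0.86·c / 2.19 GHz = 0.118 m
βl = 2π·l/λ = 2π × 0.417 = 150°
tan(βl) = -0.576
For a shorted stub, Z_in = jZ_0·tan(βl)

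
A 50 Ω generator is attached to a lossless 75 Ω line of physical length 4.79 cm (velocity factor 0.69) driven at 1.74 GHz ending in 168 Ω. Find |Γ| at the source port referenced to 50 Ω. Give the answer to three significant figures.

λ = v/f = 0.69·c / 1.74 GHz = 0.119 m
βl = 2π·l/λ = 2π × 0.403 = 145°
tan(βl) = -0.702
Z_in = Z_0·(Z_L + jZ_0·tanβl)/(Z_0 + jZ_L·tanβl) = 72.3 + j60.9 Ω
Γ_s = (Z_in − Z_s)/(Z_in + Z_s) = (22.3 + j60.9)/(122 + j60.9), |Γ_s| = 0.475

|Γ| ≈ 0.475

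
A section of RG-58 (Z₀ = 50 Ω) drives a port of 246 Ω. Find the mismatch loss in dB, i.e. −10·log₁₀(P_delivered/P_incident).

mismatch loss ≈ 2.51 dB

Γ = (246 − 50)/(246 + 50) = 0.662
|Γ|² = 0.438, so P_del/P_inc = 1 − |Γ|² = 0.562
ML = −10·log₁₀(1 − |Γ|²)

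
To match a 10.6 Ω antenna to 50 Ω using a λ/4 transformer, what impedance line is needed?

Z_qwt = √(Z_0·R_L) = √(50 × 10.6) = √530

Z_qwt ≈ 23 Ω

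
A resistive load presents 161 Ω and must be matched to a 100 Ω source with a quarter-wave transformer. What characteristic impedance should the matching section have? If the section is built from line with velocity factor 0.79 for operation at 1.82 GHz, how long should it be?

Z_qwt ≈ 127 Ω; length ≈ 3.26 cm

Z_qwt = √(Z_0·R_L) = √(100 × 161) = √16100
λ = 0.79·c/f = 0.13 m, so l = λ/4 = 0.0326 m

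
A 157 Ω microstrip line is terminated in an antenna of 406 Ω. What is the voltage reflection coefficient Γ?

Γ = (Z_L − Z_0)/(Z_L + Z_0) = (406 − 157)/(406 + 157) = 249/563

Γ = 0.442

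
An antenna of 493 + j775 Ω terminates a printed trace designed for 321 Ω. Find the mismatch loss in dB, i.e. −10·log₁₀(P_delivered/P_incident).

Γ = (172 + j775)/(814 + j775), |Γ| = 0.706
|Γ|² = 0.499, so P_del/P_inc = 1 − |Γ|² = 0.501
ML = −10·log₁₀(1 − |Γ|²)

mismatch loss ≈ 3 dB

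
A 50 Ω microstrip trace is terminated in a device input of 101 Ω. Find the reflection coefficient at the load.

Γ = 0.338

Γ = (Z_L − Z_0)/(Z_L + Z_0) = (101 − 50)/(101 + 50) = 51/151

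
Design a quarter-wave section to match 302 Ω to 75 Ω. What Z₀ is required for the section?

Z_qwt ≈ 150 Ω

Z_qwt = √(Z_0·R_L) = √(75 × 302) = √22650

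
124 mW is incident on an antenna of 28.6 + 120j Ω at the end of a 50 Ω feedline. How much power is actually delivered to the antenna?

|Γ| = |(-21.4 + j120)/(78.6 + j120)| = 0.85
|Γ|² = 0.722
P_refl = |Γ|²·P_inc = 89.5 mW, P_del = (1 − |Γ|²)·P_inc = 34.5 mW

P_delivered ≈ 34.5 mW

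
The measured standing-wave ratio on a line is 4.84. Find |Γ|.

|Γ| = (S − 1)/(S + 1) = (4.84 − 1)/(4.84 + 1) = 3.84/5.84

|Γ| ≈ 0.658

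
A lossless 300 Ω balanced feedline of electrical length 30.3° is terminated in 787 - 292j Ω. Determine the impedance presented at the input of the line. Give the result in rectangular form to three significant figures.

tan(βl) = tan(30.3°) = 0.584
Z_in = Z_0·(Z_L + jZ_0·tanβl)/(Z_0 + jZ_L·tanβl)
     = 300·(787 − j117)/(471 + j460)

Z_in ≈ 219 − j289 Ω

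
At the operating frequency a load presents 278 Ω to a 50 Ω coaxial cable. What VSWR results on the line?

VSWR ≈ 5.56

Γ = (278 − 50)/(278 + 50) = 0.695
VSWR = (1 + 0.695)/(1 − 0.695)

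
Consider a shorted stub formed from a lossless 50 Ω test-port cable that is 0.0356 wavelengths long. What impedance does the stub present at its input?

Z_in ≈ +j11.4 Ω

βl = 2π × 0.0356 = 12.8°
tan(βl) = 0.227
For a shorted stub, Z_in = jZ_0·tan(βl)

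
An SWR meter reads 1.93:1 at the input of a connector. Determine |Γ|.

|Γ| ≈ 0.317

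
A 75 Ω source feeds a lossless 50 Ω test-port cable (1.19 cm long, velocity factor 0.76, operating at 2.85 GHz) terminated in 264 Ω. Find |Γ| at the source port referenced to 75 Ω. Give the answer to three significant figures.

|Γ| ≈ 0.729

λ = v/f = 0.76·c / 2.85 GHz = 0.08 m
βl = 2π·l/λ = 2π × 0.149 = 53.6°
tan(βl) = 1.35
Z_in = Z_0·(Z_L + jZ_0·tanβl)/(Z_0 + jZ_L·tanβl) = 14.4 − j34.9 Ω
Γ_s = (Z_in − Z_s)/(Z_in + Z_s) = (-60.6 − j34.9)/(89.4 − j34.9), |Γ_s| = 0.729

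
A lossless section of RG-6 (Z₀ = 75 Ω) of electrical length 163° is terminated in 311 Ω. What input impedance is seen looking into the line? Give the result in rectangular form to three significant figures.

tan(βl) = tan(163°) = -0.306
Z_in = Z_0·(Z_L + jZ_0·tanβl)/(Z_0 + jZ_L·tanβl)
     = 75·(311 − j22.9)/(75 − j95.1)

Z_in ≈ 130 + j142 Ω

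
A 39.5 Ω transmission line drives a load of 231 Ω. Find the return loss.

Γ = (231 − 39.5)/(231 + 39.5) = 0.708
RL = −20·log₁₀|Γ| = −20·log₁₀(0.708)

RL ≈ 3 dB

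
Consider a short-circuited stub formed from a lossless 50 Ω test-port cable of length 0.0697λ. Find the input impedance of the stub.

βl = 2π × 0.0697 = 25.1°
tan(βl) = 0.468
For a short-circuited stub, Z_in = jZ_0·tan(βl)

Z_in ≈ +j23.4 Ω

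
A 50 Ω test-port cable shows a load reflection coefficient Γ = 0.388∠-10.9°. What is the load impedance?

Z_L = Z_0·(1 + Γ)/(1 − Γ) = 50·(1.38 − j0.0734)/(0.619 + j0.0734)

Z_L ≈ 109 − j18.9 Ω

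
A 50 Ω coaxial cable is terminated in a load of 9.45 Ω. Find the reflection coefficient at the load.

Γ = (Z_L − Z_0)/(Z_L + Z_0) = (9.45 − 50)/(9.45 + 50) = -40.55/59.45

Γ = -0.682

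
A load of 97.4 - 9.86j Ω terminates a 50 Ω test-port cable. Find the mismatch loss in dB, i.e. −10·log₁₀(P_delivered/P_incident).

mismatch loss ≈ 0.493 dB

Γ = (47.4 − j9.86)/(147.4 − j9.86), |Γ| = 0.328
|Γ|² = 0.107, so P_del/P_inc = 1 − |Γ|² = 0.893
ML = −10·log₁₀(1 − |Γ|²)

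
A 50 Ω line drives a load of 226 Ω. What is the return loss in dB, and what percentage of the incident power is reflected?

Γ = (226 − 50)/(226 + 50) = 0.638
RL = −20·log₁₀(0.638) = 3.91 dB
P_refl/P_inc = |Γ|² = 0.407

RL ≈ 3.91 dB; 40.7% of incident power reflected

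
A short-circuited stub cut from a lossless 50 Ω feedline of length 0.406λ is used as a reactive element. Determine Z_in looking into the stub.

Z_in ≈ −j33.5 Ω

βl = 2π × 0.406 = 146°
tan(βl) = -0.67
For a short-circuited stub, Z_in = jZ_0·tan(βl)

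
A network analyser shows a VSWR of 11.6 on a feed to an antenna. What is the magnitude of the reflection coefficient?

|Γ| = (S − 1)/(S + 1) = (11.6 − 1)/(11.6 + 1) = 10.6/12.6

|Γ| ≈ 0.841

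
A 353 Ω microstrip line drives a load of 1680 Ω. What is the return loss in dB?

RL ≈ 3.71 dB

Γ = (1680 − 353)/(1680 + 353) = 0.653
RL = −20·log₁₀|Γ| = −20·log₁₀(0.653)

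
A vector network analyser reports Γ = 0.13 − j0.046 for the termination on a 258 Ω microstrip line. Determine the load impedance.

Z_L = Z_0·(1 + Γ)/(1 − Γ) = 258·(1.13 − j0.046)/(0.87 + j0.046)

Z_L ≈ 333 − j31.3 Ω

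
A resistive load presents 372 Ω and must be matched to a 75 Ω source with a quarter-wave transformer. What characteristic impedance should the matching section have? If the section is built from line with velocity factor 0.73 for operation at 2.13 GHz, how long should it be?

Z_qwt ≈ 167 Ω; length ≈ 2.57 cm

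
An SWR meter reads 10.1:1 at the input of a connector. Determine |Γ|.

|Γ| ≈ 0.82

|Γ| = (S − 1)/(S + 1) = (10.1 − 1)/(10.1 + 1) = 9.1/11.1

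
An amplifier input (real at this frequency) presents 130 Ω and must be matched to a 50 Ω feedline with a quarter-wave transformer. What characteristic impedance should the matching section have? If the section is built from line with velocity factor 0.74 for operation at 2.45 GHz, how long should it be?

Z_qwt ≈ 80.6 Ω; length ≈ 2.27 cm

Z_qwt = √(Z_0·R_L) = √(50 × 130) = √6500
λ = 0.74·c/f = 0.0906 m, so l = λ/4 = 0.0227 m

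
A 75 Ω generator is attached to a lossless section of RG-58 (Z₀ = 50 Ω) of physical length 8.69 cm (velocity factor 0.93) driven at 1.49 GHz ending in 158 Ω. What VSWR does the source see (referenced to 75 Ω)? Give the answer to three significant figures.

VSWR ≈ 2.26

λ = v/f = 0.93·c / 1.49 GHz = 0.187 m
βl = 2π·l/λ = 2π × 0.464 = 167°
tan(βl) = -0.23
Z_in = Z_0·(Z_L + jZ_0·tanβl)/(Z_0 + jZ_L·tanβl) = 109 + j67.6 Ω
Γ_s = (Z_in − Z_s)/(Z_in + Z_s) = (34 + j67.6)/(184 + j67.6), |Γ_s| = 0.386
VSWR = (1 + |Γ_s|)/(1 − |Γ_s|)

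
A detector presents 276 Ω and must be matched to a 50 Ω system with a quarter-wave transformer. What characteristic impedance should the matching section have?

Z_qwt ≈ 117 Ω

Z_qwt = √(Z_0·R_L) = √(50 × 276) = √13800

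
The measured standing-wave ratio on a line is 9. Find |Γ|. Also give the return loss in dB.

|Γ| ≈ 0.8; return loss ≈ 1.94 dB

|Γ| = (S − 1)/(S + 1) = (9 − 1)/(9 + 1) = 8/10
RL = −20·log₁₀|Γ| = −20·log₁₀(0.8)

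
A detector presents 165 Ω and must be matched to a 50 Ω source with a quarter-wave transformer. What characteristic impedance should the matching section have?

Z_qwt ≈ 90.8 Ω

Z_qwt = √(Z_0·R_L) = √(50 × 165) = √8250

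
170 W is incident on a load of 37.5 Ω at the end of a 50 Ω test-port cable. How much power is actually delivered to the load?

Γ = (37.5 − 50)/(37.5 + 50) = -0.143
|Γ|² = 0.0204
P_refl = |Γ|²·P_inc = 3.47 W, P_del = (1 − |Γ|²)·P_inc = 167 W

P_delivered ≈ 167 W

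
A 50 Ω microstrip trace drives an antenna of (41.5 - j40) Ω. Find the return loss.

RL ≈ 7.75 dB

Γ = (-8.5 − j40)/(91.5 − j40), |Γ| = 0.41
RL = −20·log₁₀|Γ| = −20·log₁₀(0.41)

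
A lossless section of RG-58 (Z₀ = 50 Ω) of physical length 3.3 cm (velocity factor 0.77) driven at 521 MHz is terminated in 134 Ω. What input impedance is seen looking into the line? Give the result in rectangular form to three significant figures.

λ = v/f = 0.77·c / 521 MHz = 0.443 m
βl = 2π·l/λ = 2π × 0.0744 = 26.8°
tan(βl) = tan(26.8°) = 0.505
Z_in = Z_0·(Z_L + jZ_0·tanβl)/(Z_0 + jZ_L·tanβl)
     = 50·(134 + j25.3)/(50 + j67.7)

Z_in ≈ 59.4 − j55.1 Ω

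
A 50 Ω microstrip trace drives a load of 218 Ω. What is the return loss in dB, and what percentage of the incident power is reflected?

RL ≈ 4.06 dB; 39.3% of incident power reflected

Γ = (218 − 50)/(218 + 50) = 0.627
RL = −20·log₁₀(0.627) = 4.06 dB
P_refl/P_inc = |Γ|² = 0.393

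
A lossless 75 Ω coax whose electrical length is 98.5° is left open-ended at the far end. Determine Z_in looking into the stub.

Z_in ≈ +j11.2 Ω

tan(βl) = -6.69
For an open-ended stub, Z_in = −jZ_0·cot(βl) = −jZ_0/tan(βl)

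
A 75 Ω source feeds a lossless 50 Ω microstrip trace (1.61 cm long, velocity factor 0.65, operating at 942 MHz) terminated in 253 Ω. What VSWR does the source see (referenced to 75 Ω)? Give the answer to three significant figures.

VSWR ≈ 4.33

λ = v/f = 0.65·c / 942 MHz = 0.207 m
βl = 2π·l/λ = 2π × 0.0778 = 28°
tan(βl) = 0.532
Z_in = Z_0·(Z_L + jZ_0·tanβl)/(Z_0 + jZ_L·tanβl) = 39.4 − j79.4 Ω
Γ_s = (Z_in − Z_s)/(Z_in + Z_s) = (-35.6 − j79.4)/(114 − j79.4), |Γ_s| = 0.625
VSWR = (1 + |Γ_s|)/(1 − |Γ_s|)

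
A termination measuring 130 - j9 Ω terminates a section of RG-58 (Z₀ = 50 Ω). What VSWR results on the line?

VSWR ≈ 2.61

Γ = (Z_L − Z_0)/(Z_L + Z_0) = (80 − j9)/(180 − j9)
|Γ| = 80.5/180 = 0.447
VSWR = (1 + |Γ|)/(1 − |Γ|) = 1.45/0.553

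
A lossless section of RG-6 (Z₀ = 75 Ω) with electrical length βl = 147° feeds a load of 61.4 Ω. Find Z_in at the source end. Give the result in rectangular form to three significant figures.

Z_in ≈ 68.1 − j12.5 Ω

tan(βl) = tan(147°) = -0.649
Z_in = Z_0·(Z_L + jZ_0·tanβl)/(Z_0 + jZ_L·tanβl)
     = 75·(61.4 − j48.7)/(75 − j39.9)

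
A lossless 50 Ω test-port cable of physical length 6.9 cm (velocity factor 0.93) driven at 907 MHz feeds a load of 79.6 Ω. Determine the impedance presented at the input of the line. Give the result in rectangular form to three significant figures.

λ = v/f = 0.93·c / 907 MHz = 0.308 m
βl = 2π·l/λ = 2π × 0.224 = 80.8°
tan(βl) = tan(80.8°) = 6.14
Z_in = Z_0·(Z_L + jZ_0·tanβl)/(Z_0 + jZ_L·tanβl)
     = 50·(79.6 + j307)/(50 + j489)

Z_in ≈ 31.9 − j4.88 Ω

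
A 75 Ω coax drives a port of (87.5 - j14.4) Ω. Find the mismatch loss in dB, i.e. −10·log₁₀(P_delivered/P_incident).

mismatch loss ≈ 0.0597 dB

Γ = (12.5 − j14.4)/(162.5 − j14.4), |Γ| = 0.117
|Γ|² = 0.0137, so P_del/P_inc = 1 − |Γ|² = 0.986
ML = −10·log₁₀(1 − |Γ|²)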